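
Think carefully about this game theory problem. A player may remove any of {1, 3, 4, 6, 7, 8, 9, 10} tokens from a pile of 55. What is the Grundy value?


The subtraction set is S = {1, 3, 4, 6, 7, 8, 9, 10}.
G(k) = mex{ G(k - s) : s in S, s <= k }. We compute iteratively: G(0) = 0.
G(1) = mex({0}) = 1
G(2) = mex({1}) = 0
G(3) = mex({0}) = 1
G(4) = mex({0, 1}) = 2
G(5) = mex({0, 1, 2}) = 3
G(6) = mex({0, 1, 3}) = 2
G(7) = mex({0, 1, 2}) = 3
G(8) = mex({0, 1, 2, 3}) = 4
G(9) = mex({0, 1, 2, 3, 4}) = 5
G(10) = mex({0, 1, 2, 3, 5}) = 4
G(11) = mex({0, 1, 2, 3, 4}) = 5
G(12) = mex({0, 1, 2, 3, 4, 5}) = 6
G(13) = mex({1, 2, 3, 4, 5, 6}) = 0
G(14) = mex({0, 2, 3, 4, 5}) = 1
G(15) = mex({1, 2, 3, 4, 5, 6}) = 0
G(16) = mex({0, 2, 3, 4, 5, 6}) = 1
G(17) = mex({0, 1, 3, 4, 5}) = 2
G(18) = mex({0, 1, 2, 4, 5, 6}) = 3
G(19) = mex({0, 1, 3, 4, 5, 6}) = 2
G(20) = mex({0, 1, 2, 4, 5, 6}) = 3
G(21) = mex({0, 1, 2, 3, 5, 6}) = 4
G(22) = mex({0, 1, 2, 3, 4, 6}) = 5
Observe that G(13)..G(22) = 0, 1, 0, 1, 2, 3, 2, 3, 4, 5 repeats G(0)..G(9) = 0, 1, 0, 1, 2, 3, 2, 3, 4, 5.
For k >= max(S) = 10, G(k) is determined by the previous 10 values G(k-10)..G(k-1); a window of 10 consecutive values has recurred shifted by 13, so by induction G(k + 13) = G(k) for all k >= 0: the sequence is periodic from the start with period 13.
One period: G(0..12) = 0, 1, 0, 1, 2, 3, 2, 3, 4, 5, 4, 5, 6.
55 mod 13 = 3, so G(55) = G(3) = 1.

1


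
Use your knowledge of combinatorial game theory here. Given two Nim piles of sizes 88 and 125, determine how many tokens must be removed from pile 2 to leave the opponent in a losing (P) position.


Piles: 88 and 125
Current XOR: 88 XOR 125 = 37 (non-zero, so this is an N-position).
To make the XOR zero, we need to find a move that balances the piles.
For pile 2 (size 125): target = 125 XOR 37 = 88
We reduce pile 2 from 125 to 88.
Tokens removed: 125 - 88 = 37
Verification: 88 XOR 88 = 0

37


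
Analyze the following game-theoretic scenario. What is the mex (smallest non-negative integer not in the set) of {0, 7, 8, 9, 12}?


Set = {0, 7, 8, 9, 12}
0 is in the set.
1 is NOT in the set. This is the mex.
mex = 1

1


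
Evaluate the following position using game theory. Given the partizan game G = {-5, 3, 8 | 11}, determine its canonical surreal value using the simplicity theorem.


Left options: {-5, 3, 8}, max = 8
Right options: {11}, min = 11
All options are numbers and max(Left) < min(Right), so by the simplicity theorem the value is the simplest (earliest-born) number strictly between 8 and 11.
Integers 9 through 10 all lie strictly between 8 and 11.
Among integers, the simplest (lowest birthday = smallest |n|; 0 is born on day 0, +-n on day n) is 9.
No non-integer in the interval can be simpler: if x is a non-integer in the interval, then floor(x) or ceil(x) also lies in the interval (the interval contains an integer), and both are proper prefixes of x's sign expansion, i.e. born earlier. So the game value is 9.
Game value = 9

9


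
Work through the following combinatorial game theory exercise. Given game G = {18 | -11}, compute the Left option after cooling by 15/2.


Original game: {18 | -11} (a switch {a | b} with a > b).
Cooling by t (for t below the temperature (a - b)/2 = 29/2) taxes each move by t: {a | b} cooled by t is {a - t | b + t}.
Cooling amount: t = 15/2
Cooled Left option: 18 - 15/2 = 21/2
Cooled Right option: -11 + 15/2 = -7/2
Cooled game: {21/2 | -7/2}
Left option = 21/2

21/2


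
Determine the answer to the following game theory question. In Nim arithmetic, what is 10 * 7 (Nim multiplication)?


Nim multiplication is bilinear over XOR: (u XOR v) * w = (u*w) XOR (v*w).
So we split each operand into its bit components and XOR the pairwise Nim products.
10 = 2 + 8 (as XOR of powers of 2).
7 = 1 + 2 + 4 (as XOR of powers of 2).
Using the standard Nim-product table on single bits:
  2*2 = 3,   2*4 = 8,   2*8 = 12,
  4*4 = 6,   4*8 = 11,  8*8 = 13,
and  1*x = x (identity), k*l = l*k (commutative).
Pairwise Nim products:
  2 * 1 = 2
  2 * 2 = 3
  2 * 4 = 8
  8 * 1 = 8
  8 * 2 = 12
  8 * 4 = 11
XOR them: 2 XOR 3 XOR 8 XOR 8 XOR 12 XOR 11 = 6.
Result: 10 * 7 = 6 (in Nim).

6


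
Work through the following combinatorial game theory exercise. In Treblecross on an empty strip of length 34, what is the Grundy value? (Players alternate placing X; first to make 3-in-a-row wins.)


Treblecross: place X on empty cells; 3-in-a-row wins.
Playing within two cells of an existing X lets the opponent win at once, so sensible play treats the cells i-2..i+2 around each X as dead. The player left with no safe cell loses, so this is a normal-play take-away game on strips of safe cells.
Placing X at cell i (0-indexed) of a strip of k safe cells leaves independent strips of sizes max(0, i-2) and max(0, k-i-3). Hence G(k) = mex{ G(max(0,i-2)) XOR G(max(0,k-i-3)) : 0 <= i < k }, with G(0) = 0.
G(1): splits (0,0):0^0=0 -> mex({0}) = 1
G(2): splits (0,0):0^0=0 -> mex({0}) = 1
G(3): splits (0,0):0^0=0 -> mex({0}) = 1
G(4): splits (0,1):0^1=1 (0,0):0^0=0 -> mex({0, 1}) = 2
G(5): splits (0,2):0^1=1 (0,1):0^1=1 (0,0):0^0=0 -> mex({0, 1}) = 2
G(6) = mex({1}) = 0
G(7) = mex({0, 1, 2}) = 3
G(8) = mex({0, 1, 2}) = 3
G(9) = mex({0, 2}) = 1
G(10) = mex({0, 2, 3}) = 1
G(11) = mex({0, 3}) = 1
G(12) = mex({1, 3}) = 0
G(13) = mex({0, 1, 2, 3}) = 4
G(14) = mex({0, 1, 2}) = 3
G(15) = mex({0, 1, 2}) = 3
G(16) = mex({0, 1, 2, 4}) = 3
G(17) = mex({0, 1, 3, 4}) = 2
G(18) = mex({0, 1, 3, 4}) = 2
G(19) = mex({0, 1, 3, 5}) = 2
G(20) = mex({0, 1, 2, 3, 5}) = 4
G(21) = mex({0, 1, 2, 3, 5}) = 4
G(22) = mex({1, 2, 6}) = 0
G(23) = mex({0, 1, 2, 3, 4, 6}) = 5
G(24) = mex({0, 1, 2, 3, 4}) = 5
G(25) = mex({0, 1, 3, 4, 7}) = 2
G(26) = mex({0, 1, 3, 4, 5, 7}) = 2
G(27) = mex({0, 1, 3, 5}) = 2
G(28) = mex({0, 1, 2, 5}) = 3
G(29) = mex({0, 1, 2, 4, 5, 6}) = 3
G(30) = mex({1, 2, 4, 6}) = 0
G(31) = mex({0, 1, 2, 3, 4, 6}) = 5
G(32) = mex({1, 2, 3, 4, 7}) = 0
G(33) = mex({0, 3, 7}) = 1
G(34) = mex({0, 2, 3, 5, 7}) = 1
Therefore G(34) = 1.

1


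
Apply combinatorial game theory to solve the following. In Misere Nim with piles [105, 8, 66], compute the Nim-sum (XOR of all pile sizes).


We need the XOR (exclusive or) of all pile sizes.
After XOR-ing pile 1 (size 105): 0 XOR 105 = 105
After XOR-ing pile 2 (size 8): 105 XOR 8 = 97
After XOR-ing pile 3 (size 66): 97 XOR 66 = 35
The Nim-value of this position is 35.

35


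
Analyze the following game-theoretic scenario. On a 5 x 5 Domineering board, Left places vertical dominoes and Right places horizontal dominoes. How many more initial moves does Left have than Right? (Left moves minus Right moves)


Board is 5 x 5 (rows x cols).
Left (vertical) placements: (rows-1) * cols = 4 * 5 = 20
Right (horizontal) placements: rows * (cols-1) = 5 * 4 = 20
Advantage = Left - Right = 20 - 20 = 0

0


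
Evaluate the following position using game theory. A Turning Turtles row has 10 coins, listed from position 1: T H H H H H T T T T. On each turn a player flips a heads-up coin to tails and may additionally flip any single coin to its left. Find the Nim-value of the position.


Coins: T H H H H H T T T T
Key fact: a single head at position k behaves exactly like a Nim heap of size k (turning it to T and optionally flipping a coin at j < k corresponds to moving the heap from k to j, or to 0), and heads combine as a disjunctive sum (two heads at the same place would cancel, matching j XOR j = 0). So the Nim-value is the XOR of the 1-indexed positions of the heads.
Face-up positions (1-indexed): [2, 3, 4, 5, 6]
XOR 0 with 2: 0 XOR 2 = 2
XOR 2 with 3: 2 XOR 3 = 1
XOR 1 with 4: 1 XOR 4 = 5
XOR 5 with 5: 5 XOR 5 = 0
XOR 0 with 6: 0 XOR 6 = 6
Nim-value = 6

6


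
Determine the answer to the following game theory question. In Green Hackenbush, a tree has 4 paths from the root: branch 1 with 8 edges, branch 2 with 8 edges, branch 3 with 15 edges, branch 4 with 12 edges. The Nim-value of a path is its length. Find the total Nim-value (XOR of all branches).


The tree has 4 branches from the ground vertex.
In Green Hackenbush, the Nim-value of a simple path of length k is k.
Branch 1: length 8, Nim-value = 8
Branch 2: length 8, Nim-value = 8
Branch 3: length 15, Nim-value = 15
Branch 4: length 12, Nim-value = 12
Total Nim-value = XOR of all branch values:
0 XOR 8 = 8
8 XOR 8 = 0
0 XOR 15 = 15
15 XOR 12 = 3
Nim-value of the tree = 3

3


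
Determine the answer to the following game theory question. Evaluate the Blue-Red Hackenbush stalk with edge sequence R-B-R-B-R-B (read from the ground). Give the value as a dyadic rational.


Edges (from ground): R-B-R-B-R-B
By Berlekamp's sign-expansion rule, a Blue-Red Hackenbush stalk has the value of the surreal number whose sign sequence is the edge sequence with B -> + and R -> -.
Sign sequence: -+-+-+
Trace the sign expansion in the surreal number tree, starting from 0:
Edge 1: R (sign -) -> bounds (-inf, 0), value = -1
Edge 2: B (sign +) -> bounds (-1, 0), value = -1/2
Edge 3: R (sign -) -> bounds (-1, -1/2), value = -3/4
Edge 4: B (sign +) -> bounds (-3/4, -1/2), value = -5/8
Edge 5: R (sign -) -> bounds (-3/4, -5/8), value = -11/16
Edge 6: B (sign +) -> bounds (-11/16, -5/8), value = -21/32
Game value = -21/32

-21/32


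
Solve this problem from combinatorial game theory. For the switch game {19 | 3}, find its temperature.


The game is {19 | 3}, a switch {a | b} with numbers a > b.
Cooling {a | b} by t gives {a - t | b + t}, which stops being hot when a - t = b + t, i.e. at t = (a - b)/2. So the temperature of a switch is (a - b)/2.
Temperature = (Left option - Right option) / 2
= (19 - (3)) / 2
= 16 / 2
= 8

8


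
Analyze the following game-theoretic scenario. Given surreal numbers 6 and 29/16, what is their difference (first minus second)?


x = 6, y = 29/16
Converting to common denominator: 16
x = 96/16, y = 29/16
x - y = 6 - 29/16 = 67/16

67/16


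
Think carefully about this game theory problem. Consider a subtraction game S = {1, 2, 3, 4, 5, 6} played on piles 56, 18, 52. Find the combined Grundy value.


Subtraction set: {1, 2, 3, 4, 5, 6}
For this subtraction set, G(n) = n mod 7 (period = max + 1 = 7).
Pile 1 (size 56): G(56) = 56 mod 7 = 0
Pile 2 (size 18): G(18) = 18 mod 7 = 4
Pile 3 (size 52): G(52) = 52 mod 7 = 3
Total Grundy value = XOR of all: 0 XOR 4 XOR 3 = 7

7


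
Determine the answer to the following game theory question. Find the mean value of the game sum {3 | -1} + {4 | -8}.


G1 = {3 | -1}, G2 = {4 | -8}
Each is a switch {a | b} with numbers a > b; its mean value is (a + b)/2, and mean value is additive over game sums: m(G1 + G2) = m(G1) + m(G2).
Mean of G1 = (3 + (-1))/2 = 2/2 = 1
Mean of G2 = (4 + (-8))/2 = -4/2 = -2
Mean of G1 + G2 = 1 + -2 = -1

-1


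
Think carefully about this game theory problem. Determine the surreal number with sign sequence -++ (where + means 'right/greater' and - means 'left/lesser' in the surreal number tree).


Sign expansion: -++
Rule: track bounds (lo, hi), initially (-inf, +inf). On '+', the current value becomes lo and we move to the simplest number in (value, hi): value + 1 if hi = +inf, otherwise the midpoint (value + hi)/2. On '-', the current value becomes hi and we move to value - 1 if lo = -inf, otherwise the midpoint (lo + value)/2.
Start at 0.
Step 1: sign = -, move left. Bounds: (-inf, 0). Value = -1
Step 2: sign = +, move right. Bounds: (-1, 0). Value = -1/2
Step 3: sign = +, move right. Bounds: (-1/2, 0). Value = -1/4
The surreal number with sign expansion -++ is -1/4.

-1/4


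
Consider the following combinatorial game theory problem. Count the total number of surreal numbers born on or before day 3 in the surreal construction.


Day 0: {|} = 0 is born. Count = 1.
Day n: the number of surreal numbers born by day n is 2^(n+1) - 1.
By day 0: 2^1 - 1 = 1
By day 1: 2^2 - 1 = 3
By day 2: 2^3 - 1 = 7
By day 3: 2^4 - 1 = 15
By day 3: 15 surreal numbers.

15


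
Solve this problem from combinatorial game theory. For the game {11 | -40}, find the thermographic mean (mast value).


Game = {11 | -40}, a switch {a | b} with numbers a > b.
Its thermograph has left wall a - t and right wall b + t, which meet at t = (a - b)/2, where both equal (a + b)/2. So the mast (mean value) is at (a + b)/2.
Mean = (11 + (-40))/2 = -29/2 = -29/2

-29/2


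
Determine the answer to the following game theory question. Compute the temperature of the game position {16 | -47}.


The game is {16 | -47}, a switch {a | b} with numbers a > b.
Cooling {a | b} by t gives {a - t | b + t}, which stops being hot when a - t = b + t, i.e. at t = (a - b)/2. So the temperature of a switch is (a - b)/2.
Temperature = (Left option - Right option) / 2
= (16 - (-47)) / 2
= 63 / 2
= 63/2

63/2


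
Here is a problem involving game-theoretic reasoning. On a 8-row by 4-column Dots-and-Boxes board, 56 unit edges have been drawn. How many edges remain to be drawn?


Grid: 8 x 4 boxes, i.e. 9 rows and 5 columns of dots.
Horizontal edges: (rows + 1) * cols = 9 * 4 = 36
Vertical edges: rows * (cols + 1) = 8 * 5 = 40
Total edges: 36 + 40 = 76
Edges drawn: 56
Remaining: 76 - 56 = 20

20


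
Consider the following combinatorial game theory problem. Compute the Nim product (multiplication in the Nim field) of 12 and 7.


Nim multiplication is bilinear over XOR: (u XOR v) * w = (u*w) XOR (v*w).
So we split each operand into its bit components and XOR the pairwise Nim products.
12 = 4 + 8 (as XOR of powers of 2).
7 = 1 + 2 + 4 (as XOR of powers of 2).
Using the standard Nim-product table on single bits:
  2*2 = 3,   2*4 = 8,   2*8 = 12,
  4*4 = 6,   4*8 = 11,  8*8 = 13,
and  1*x = x (identity), k*l = l*k (commutative).
Pairwise Nim products:
  4 * 1 = 4
  4 * 2 = 8
  4 * 4 = 6
  8 * 1 = 8
  8 * 2 = 12
  8 * 4 = 11
XOR them: 4 XOR 8 XOR 6 XOR 8 XOR 12 XOR 11 = 5.
Result: 12 * 7 = 5 (in Nim).

5


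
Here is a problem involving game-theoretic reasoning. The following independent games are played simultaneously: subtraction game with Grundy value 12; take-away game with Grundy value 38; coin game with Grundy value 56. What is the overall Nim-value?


By the Sprague-Grundy theorem, the Grundy value of a sum of games is the XOR of individual Grundy values.
subtraction game: Grundy value = 12. Running XOR: 0 XOR 12 = 12
take-away game: Grundy value = 38. Running XOR: 12 XOR 38 = 42
coin game: Grundy value = 56. Running XOR: 42 XOR 56 = 18
The combined Grundy value is 18.

18


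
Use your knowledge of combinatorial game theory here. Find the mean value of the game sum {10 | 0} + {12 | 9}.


G1 = {10 | 0}, G2 = {12 | 9}
Each is a switch {a | b} with numbers a > b; its mean value is (a + b)/2, and mean value is additive over game sums: m(G1 + G2) = m(G1) + m(G2).
Mean of G1 = (10 + (0))/2 = 10/2 = 5
Mean of G2 = (12 + (9))/2 = 21/2 = 21/2
Mean of G1 + G2 = 5 + 21/2 = 31/2

31/2


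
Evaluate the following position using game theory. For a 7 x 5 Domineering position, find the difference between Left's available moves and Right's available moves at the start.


Board is 7 x 5 (rows x cols).
Left (vertical) placements: (rows-1) * cols = 6 * 5 = 30
Right (horizontal) placements: rows * (cols-1) = 7 * 4 = 28
Advantage = Left - Right = 30 - 28 = 2

2


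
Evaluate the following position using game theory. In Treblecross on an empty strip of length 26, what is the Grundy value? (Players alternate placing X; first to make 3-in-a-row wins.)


Treblecross: place X on empty cells; 3-in-a-row wins.
Playing within two cells of an existing X lets the opponent win at once, so sensible play treats the cells i-2..i+2 around each X as dead. The player left with no safe cell loses, so this is a normal-play take-away game on strips of safe cells.
Placing X at cell i (0-indexed) of a strip of k safe cells leaves independent strips of sizes max(0, i-2) and max(0, k-i-3). Hence G(k) = mex{ G(max(0,i-2)) XOR G(max(0,k-i-3)) : 0 <= i < k }, with G(0) = 0.
G(1): splits (0,0):0^0=0 -> mex({0}) = 1
G(2): splits (0,0):0^0=0 -> mex({0}) = 1
G(3): splits (0,0):0^0=0 -> mex({0}) = 1
G(4): splits (0,1):0^1=1 (0,0):0^0=0 -> mex({0, 1}) = 2
G(5): splits (0,2):0^1=1 (0,1):0^1=1 (0,0):0^0=0 -> mex({0, 1}) = 2
G(6) = mex({1}) = 0
G(7) = mex({0, 1, 2}) = 3
G(8) = mex({0, 1, 2}) = 3
G(9) = mex({0, 2}) = 1
G(10) = mex({0, 2, 3}) = 1
G(11) = mex({0, 3}) = 1
G(12) = mex({1, 3}) = 0
G(13) = mex({0, 1, 2, 3}) = 4
G(14) = mex({0, 1, 2}) = 3
G(15) = mex({0, 1, 2}) = 3
G(16) = mex({0, 1, 2, 4}) = 3
G(17) = mex({0, 1, 3, 4}) = 2
G(18) = mex({0, 1, 3, 4}) = 2
G(19) = mex({0, 1, 3, 5}) = 2
G(20) = mex({0, 1, 2, 3, 5}) = 4
G(21) = mex({0, 1, 2, 3, 5}) = 4
G(22) = mex({1, 2, 6}) = 0
G(23) = mex({0, 1, 2, 3, 4, 6}) = 5
G(24) = mex({0, 1, 2, 3, 4}) = 5
G(25) = mex({0, 1, 3, 4, 7}) = 2
G(26) = mex({0, 1, 3, 4, 5, 7}) = 2
Therefore G(26) = 2.

2


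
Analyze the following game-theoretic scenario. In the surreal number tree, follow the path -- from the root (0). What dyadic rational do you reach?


Sign expansion: --
Rule: track bounds (lo, hi), initially (-inf, +inf). On '+', the current value becomes lo and we move to the simplest number in (value, hi): value + 1 if hi = +inf, otherwise the midpoint (value + hi)/2. On '-', the current value becomes hi and we move to value - 1 if lo = -inf, otherwise the midpoint (lo + value)/2.
Start at 0.
Step 1: sign = -, move left. Bounds: (-inf, 0). Value = -1
Step 2: sign = -, move left. Bounds: (-inf, -1). Value = -2
The surreal number with sign expansion -- is -2.

-2


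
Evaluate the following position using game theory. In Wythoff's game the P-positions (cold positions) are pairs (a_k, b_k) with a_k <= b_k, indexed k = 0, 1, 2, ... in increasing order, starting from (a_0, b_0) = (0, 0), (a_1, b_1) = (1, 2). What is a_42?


By Wythoff's theorem, a_k = floor(k * phi) and b_k = floor(k * phi^2) = a_k + k, where phi = (1 + sqrt(5))/2 is the golden ratio.
phi = (1 + sqrt(5))/2 = 1.618034
k = 42
k * phi = 42 * 1.618034 = 67.957428
a_42 = floor(k * phi) = 67

67


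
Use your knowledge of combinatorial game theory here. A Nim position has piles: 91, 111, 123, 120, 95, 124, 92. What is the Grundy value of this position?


We need the XOR (exclusive or) of all pile sizes.
After XOR-ing pile 1 (size 91): 0 XOR 91 = 91
After XOR-ing pile 2 (size 111): 91 XOR 111 = 52
After XOR-ing pile 3 (size 123): 52 XOR 123 = 79
After XOR-ing pile 4 (size 120): 79 XOR 120 = 55
After XOR-ing pile 5 (size 95): 55 XOR 95 = 104
After XOR-ing pile 6 (size 124): 104 XOR 124 = 20
After XOR-ing pile 7 (size 92): 20 XOR 92 = 72
The Nim-value of this position is 72.

72


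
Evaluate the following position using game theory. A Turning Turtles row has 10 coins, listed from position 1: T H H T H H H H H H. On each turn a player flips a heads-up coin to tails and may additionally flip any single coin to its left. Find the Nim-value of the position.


Coins: T H H T H H H H H H
Key fact: a single head at position k behaves exactly like a Nim heap of size k (turning it to T and optionally flipping a coin at j < k corresponds to moving the heap from k to j, or to 0), and heads combine as a disjunctive sum (two heads at the same place would cancel, matching j XOR j = 0). So the Nim-value is the XOR of the 1-indexed positions of the heads.
Face-up positions (1-indexed): [2, 3, 5, 6, 7, 8, 9, 10]
XOR 0 with 2: 0 XOR 2 = 2
XOR 2 with 3: 2 XOR 3 = 1
XOR 1 with 5: 1 XOR 5 = 4
XOR 4 with 6: 4 XOR 6 = 2
XOR 2 with 7: 2 XOR 7 = 5
XOR 5 with 8: 5 XOR 8 = 13
XOR 13 with 9: 13 XOR 9 = 4
XOR 4 with 10: 4 XOR 10 = 14
Nim-value = 14

14


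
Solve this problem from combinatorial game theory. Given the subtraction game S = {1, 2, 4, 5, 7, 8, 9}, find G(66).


The subtraction set is S = {1, 2, 4, 5, 7, 8, 9}.
G(k) = mex{ G(k - s) : s in S, s <= k }. We compute iteratively: G(0) = 0.
G(1) = mex({0}) = 1
G(2) = mex({0, 1}) = 2
G(3) = mex({1, 2}) = 0
G(4) = mex({0, 2}) = 1
G(5) = mex({0, 1}) = 2
G(6) = mex({1, 2}) = 0
G(7) = mex({0, 2}) = 1
G(8) = mex({0, 1}) = 2
G(9) = mex({0, 1, 2}) = 3
G(10) = mex({0, 1, 2, 3}) = 4
G(11) = mex({0, 1, 2, 3, 4}) = 5
G(12) = mex({0, 1, 2, 4, 5}) = 3
G(13) = mex({0, 1, 2, 3, 5}) = 4
G(14) = mex({0, 1, 2, 3, 4}) = 5
G(15) = mex({0, 1, 2, 4, 5}) = 3
G(16) = mex({1, 2, 3, 5}) = 0
G(17) = mex({0, 2, 3, 4}) = 1
G(18) = mex({0, 1, 3, 4, 5}) = 2
G(19) = mex({1, 2, 3, 4, 5}) = 0
G(20) = mex({0, 2, 3, 4, 5}) = 1
G(21) = mex({0, 1, 3, 4, 5}) = 2
G(22) = mex({1, 2, 3, 4, 5}) = 0
G(23) = mex({0, 2, 3, 5}) = 1
G(24) = mex({0, 1, 3}) = 2
Observe that G(16)..G(24) = 0, 1, 2, 0, 1, 2, 0, 1, 2 repeats G(0)..G(8) = 0, 1, 2, 0, 1, 2, 0, 1, 2.
For k >= max(S) = 9, G(k) is determined by the previous 9 values G(k-9)..G(k-1); a window of 9 consecutive values has recurred shifted by 16, so by induction G(k + 16) = G(k) for all k >= 0: the sequence is periodic from the start with period 16.
One period: G(0..15) = 0, 1, 2, 0, 1, 2, 0, 1, 2, 3, 4, 5, 3, 4, 5, 3.
66 mod 16 = 2, so G(66) = G(2) = 2.

2


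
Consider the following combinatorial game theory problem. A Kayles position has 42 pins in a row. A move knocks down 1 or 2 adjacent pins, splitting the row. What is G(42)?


Kayles: a move removes 1 or 2 adjacent pins from a contiguous row.
Removing pins from a row of k leaves two independent rows (a, b) with a + b = k - 1 (one pin) or a + b = k - 2 (two pins); an end removal gives a = 0.
By Sprague-Grundy, G(k) = mex{ G(a) XOR G(b) } over all these splits. G(0) = 0.
G(1): splits (0,0):0^0=0 -> mex({0}) = 1
G(2): splits (0,1):0^1=1 (0,0):0^0=0 -> mex({0, 1}) = 2
G(3): splits (0,2):0^2=2 (1,1):1^1=0 (0,1):0^1=1 -> mex({0, 1, 2}) = 3
G(4): splits (0,3):0^3=3 (1,2):1^2=3 (0,2):0^2=2 (1,1):1^1=0 -> mex({0, 2, 3}) = 1
G(5): splits (0,4):0^1=1 (1,3):1^3=2 (2,2):2^2=0 (0,3):0^3=3 (1,2):1^2=3 -> mex({0, 1, 2, 3}) = 4
G(6) = mex({0, 1, 2, 4}) = 3
G(7) = mex({0, 1, 3, 4, 5}) = 2
G(8) = mex({0, 2, 3, 5, 6}) = 1
G(9) = mex({0, 1, 2, 3, 6, 7}) = 4
G(10) = mex({0, 1, 3, 4, 5, 7}) = 2
G(11) = mex({0, 1, 2, 3, 4, 5}) = 6
G(12) = mex({0, 1, 2, 3, 5, 6, 7}) = 4
G(13) = mex({0, 2, 3, 4, 6, 7}) = 1
G(14) = mex({0, 1, 4, 5, 6, 7}) = 2
G(15) = mex({0, 1, 2, 3, 4, 5, 6}) = 7
G(16) = mex({0, 2, 3, 5, 6, 7}) = 1
G(17) = mex({0, 1, 2, 3, 5, 6, 7}) = 4
G(18) = mex({0, 1, 2, 4, 5, 6}) = 3
G(19) = mex({0, 1, 3, 4, 5, 7}) = 2
G(20) = mex({0, 2, 3, 4, 5, 6, 7}) = 1
G(21) = mex({0, 1, 2, 3, 5, 6, 7}) = 4
G(22) = mex({0, 1, 2, 3, 4, 5, 7}) = 6
G(23) = mex({0, 1, 2, 3, 4, 5, 6}) = 7
G(24) = mex({0, 1, 2, 3, 5, 6, 7}) = 4
G(25) = mex({0, 2, 3, 4, 6, 7}) = 1
G(26) = mex({0, 1, 3, 4, 5, 6, 7}) = 2
G(27) = mex({0, 1, 2, 3, 4, 5, 6, 7}) = 8
G(28) = mex({0, 1, 2, 3, 4, 6, 7, 8}) = 5
G(29) = mex({0, 1, 2, 3, 5, 6, 7, 8, 9}) = 4
G(30) = mex({0, 1, 2, 3, 4, 5, 6, 9, 10}) = 7
G(31) = mex({0, 1, 3, 4, 5, 7, 10, 11}) = 2
G(32) = mex({0, 2, 3, 4, 5, 6, 7, 9, 11}) = 1
G(33) = mex({0, 1, 2, 3, 4, 5, 6, 7, 9, 12}) = 8
G(34) = mex({0, 1, 2, 3, 4, 5, 7, 8, 11, 12}) = 6
G(35) = mex({0, 1, 2, 3, 4, 5, 6, 8, 9, 10, 11}) = 7
G(36) = mex({0, 1, 2, 3, 5, 6, 7, 9, 10}) = 4
G(37) = mex({0, 2, 3, 4, 6, 7, 9, 10, 11, 12}) = 1
G(38) = mex({0, 1, 3, 4, 5, 6, 7, 9, 10, 11, 12}) = 2
G(39) = mex({0, 1, 2, 4, 5, 6, 7, 9, 10, 12, 14}) = 3
G(40) = mex({0, 2, 3, 4, 6, 7, 11, 12, 14}) = 1
G(41) = mex({0, 1, 2, 3, 5, 6, 7, 9, 10, 11, 12}) = 4
G(42) = mex({0, 1, 2, 3, 4, 5, 6, 9, 10}) = 7
Therefore G(42) = 7.

7


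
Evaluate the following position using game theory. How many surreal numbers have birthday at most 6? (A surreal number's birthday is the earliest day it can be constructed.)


Day 0: {|} = 0 is born. Count = 1.
Day n: the number of surreal numbers born by day n is 2^(n+1) - 1.
By day 0: 2^1 - 1 = 1
By day 1: 2^2 - 1 = 3
By day 2: 2^3 - 1 = 7
By day 3: 2^4 - 1 = 15
By day 4: 2^5 - 1 = 31
By day 5: 2^6 - 1 = 63
By day 6: 2^7 - 1 = 127
By day 6: 127 surreal numbers.

127


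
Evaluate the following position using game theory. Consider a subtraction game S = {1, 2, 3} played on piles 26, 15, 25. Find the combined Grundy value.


Subtraction set: {1, 2, 3}
For this subtraction set, G(n) = n mod 4 (period = max + 1 = 4).
Pile 1 (size 26): G(26) = 26 mod 4 = 2
Pile 2 (size 15): G(15) = 15 mod 4 = 3
Pile 3 (size 25): G(25) = 25 mod 4 = 1
Total Grundy value = XOR of all: 2 XOR 3 XOR 1 = 0

0


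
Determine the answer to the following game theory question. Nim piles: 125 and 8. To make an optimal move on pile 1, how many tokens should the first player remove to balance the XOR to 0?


Piles: 125 and 8
Current XOR: 125 XOR 8 = 117 (non-zero, so this is an N-position).
To make the XOR zero, we need to find a move that balances the piles.
For pile 1 (size 125): target = 125 XOR 117 = 8
We reduce pile 1 from 125 to 8.
Tokens removed: 125 - 8 = 117
Verification: 8 XOR 8 = 0

117


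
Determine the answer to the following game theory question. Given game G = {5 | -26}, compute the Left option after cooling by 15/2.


Original game: {5 | -26} (a switch {a | b} with a > b).
Cooling by t (for t below the temperature (a - b)/2 = 31/2) taxes each move by t: {a | b} cooled by t is {a - t | b + t}.
Cooling amount: t = 15/2
Cooled Left option: 5 - 15/2 = -5/2
Cooled Right option: -26 + 15/2 = -37/2
Cooled game: {-5/2 | -37/2}
Left option = -5/2

-5/2


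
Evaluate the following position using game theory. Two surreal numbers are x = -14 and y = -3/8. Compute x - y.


x = -14, y = -3/8
Converting to common denominator: 8
x = -112/8, y = -3/8
x - y = -14 - -3/8 = -109/8

-109/8


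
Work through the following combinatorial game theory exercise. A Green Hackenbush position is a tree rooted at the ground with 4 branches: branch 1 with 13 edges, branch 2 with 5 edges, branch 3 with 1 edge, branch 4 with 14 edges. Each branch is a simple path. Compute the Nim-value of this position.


The tree has 4 branches from the ground vertex.
In Green Hackenbush, the Nim-value of a simple path of length k is k.
Branch 1: length 13, Nim-value = 13
Branch 2: length 5, Nim-value = 5
Branch 3: length 1, Nim-value = 1
Branch 4: length 14, Nim-value = 14
Total Nim-value = XOR of all branch values:
0 XOR 13 = 13
13 XOR 5 = 8
8 XOR 1 = 9
9 XOR 14 = 7
Nim-value of the tree = 7

7


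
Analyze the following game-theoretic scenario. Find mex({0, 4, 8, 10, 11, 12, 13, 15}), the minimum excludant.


Set = {0, 4, 8, 10, 11, 12, 13, 15}
0 is in the set.
1 is NOT in the set. This is the mex.
mex = 1

1


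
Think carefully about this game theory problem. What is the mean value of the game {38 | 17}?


Game = {38 | 17}, a switch {a | b} with numbers a > b.
Its thermograph has left wall a - t and right wall b + t, which meet at t = (a - b)/2, where both equal (a + b)/2. So the mast (mean value) is at (a + b)/2.
Mean = (38 + (17))/2 = 55/2 = 55/2

55/2


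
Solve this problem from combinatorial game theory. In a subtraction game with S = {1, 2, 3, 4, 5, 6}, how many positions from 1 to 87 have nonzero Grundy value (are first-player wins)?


Subtraction set S = {1, 2, 3, 4, 5, 6}, so G(n) = n mod 7.
G(n) = 0 when n is a multiple of 7.
Multiples of 7 in [1, 87]: 12
N-positions (nonzero Grundy) = 87 - 12 = 75

75


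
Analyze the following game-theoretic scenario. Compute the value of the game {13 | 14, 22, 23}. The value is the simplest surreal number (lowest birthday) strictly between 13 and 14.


Left options: {13}, max = 13
Right options: {14, 22, 23}, min = 14
All options are numbers and max(Left) < min(Right), so by the simplicity theorem the value is the simplest (earliest-born) number strictly between 13 and 14.
No integer lies strictly between 13 and 14, so the value is the dyadic rational m/2^k in the interval with the smallest k (then m odd); search k = 1, 2, ...:
Denominator 2: 27/2 lies strictly between 13 and 14 -- found.
The simplest number in the interval is 27/2.
Game value = 27/2

27/2


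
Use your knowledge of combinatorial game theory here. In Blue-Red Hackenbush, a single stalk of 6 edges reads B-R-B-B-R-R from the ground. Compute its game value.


Edges (from ground): B-R-B-B-R-R
By Berlekamp's sign-expansion rule, a Blue-Red Hackenbush stalk has the value of the surreal number whose sign sequence is the edge sequence with B -> + and R -> -.
Sign sequence: +-++--
Trace the sign expansion in the surreal number tree, starting from 0:
Edge 1: B (sign +) -> bounds (0, +inf), value = 1
Edge 2: R (sign -) -> bounds (0, 1), value = 1/2
Edge 3: B (sign +) -> bounds (1/2, 1), value = 3/4
Edge 4: B (sign +) -> bounds (3/4, 1), value = 7/8
Edge 5: R (sign -) -> bounds (3/4, 7/8), value = 13/16
Edge 6: R (sign -) -> bounds (3/4, 13/16), value = 25/32
Game value = 25/32

25/32


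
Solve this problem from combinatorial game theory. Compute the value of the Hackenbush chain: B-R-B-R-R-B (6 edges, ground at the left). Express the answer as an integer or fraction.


Edges (from ground): B-R-B-R-R-B
By Berlekamp's sign-expansion rule, a Blue-Red Hackenbush stalk has the value of the surreal number whose sign sequence is the edge sequence with B -> + and R -> -.
Sign sequence: +-+--+
Trace the sign expansion in the surreal number tree, starting from 0:
Edge 1: B (sign +) -> bounds (0, +inf), value = 1
Edge 2: R (sign -) -> bounds (0, 1), value = 1/2
Edge 3: B (sign +) -> bounds (1/2, 1), value = 3/4
Edge 4: R (sign -) -> bounds (1/2, 3/4), value = 5/8
Edge 5: R (sign -) -> bounds (1/2, 5/8), value = 9/16
Edge 6: B (sign +) -> bounds (9/16, 5/8), value = 19/32
Game value = 19/32

19/32


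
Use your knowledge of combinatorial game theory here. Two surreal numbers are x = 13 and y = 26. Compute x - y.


x = 13, y = 26
x - y = 13 - 26 = -13

-13


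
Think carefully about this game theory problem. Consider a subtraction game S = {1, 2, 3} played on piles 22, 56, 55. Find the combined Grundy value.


Subtraction set: {1, 2, 3}
For this subtraction set, G(n) = n mod 4 (period = max + 1 = 4).
Pile 1 (size 22): G(22) = 22 mod 4 = 2
Pile 2 (size 56): G(56) = 56 mod 4 = 0
Pile 3 (size 55): G(55) = 55 mod 4 = 3
Total Grundy value = XOR of all: 2 XOR 0 XOR 3 = 1

1


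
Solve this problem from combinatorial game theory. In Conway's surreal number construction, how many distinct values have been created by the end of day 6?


Day 0: {|} = 0 is born. Count = 1.
Day n: the number of surreal numbers born by day n is 2^(n+1) - 1.
By day 0: 2^1 - 1 = 1
By day 1: 2^2 - 1 = 3
By day 2: 2^3 - 1 = 7
By day 3: 2^4 - 1 = 15
By day 4: 2^5 - 1 = 31
By day 5: 2^6 - 1 = 63
By day 6: 2^7 - 1 = 127
By day 6: 127 surreal numbers.

127


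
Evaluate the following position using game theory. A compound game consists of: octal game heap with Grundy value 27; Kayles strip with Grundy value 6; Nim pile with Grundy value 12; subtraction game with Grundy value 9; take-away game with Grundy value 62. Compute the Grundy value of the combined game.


By the Sprague-Grundy theorem, the Grundy value of a sum of games is the XOR of individual Grundy values.
octal game heap: Grundy value = 27. Running XOR: 0 XOR 27 = 27
Kayles strip: Grundy value = 6. Running XOR: 27 XOR 6 = 29
Nim pile: Grundy value = 12. Running XOR: 29 XOR 12 = 17
subtraction game: Grundy value = 9. Running XOR: 17 XOR 9 = 24
take-away game: Grundy value = 62. Running XOR: 24 XOR 62 = 38
The combined Grundy value is 38.

38


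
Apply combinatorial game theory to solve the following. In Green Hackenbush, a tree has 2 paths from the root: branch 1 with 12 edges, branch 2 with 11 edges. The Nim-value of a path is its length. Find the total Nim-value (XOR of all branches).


The tree has 2 branches from the ground vertex.
In Green Hackenbush, the Nim-value of a simple path of length k is k.
Branch 1: length 12, Nim-value = 12
Branch 2: length 11, Nim-value = 11
Total Nim-value = XOR of all branch values:
0 XOR 12 = 12
12 XOR 11 = 7
Nim-value of the tree = 7

7


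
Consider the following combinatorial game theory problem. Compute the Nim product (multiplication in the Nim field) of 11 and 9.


Nim multiplication is bilinear over XOR: (u XOR v) * w = (u*w) XOR (v*w).
So we split each operand into its bit components and XOR the pairwise Nim products.
11 = 1 + 2 + 8 (as XOR of powers of 2).
9 = 1 + 8 (as XOR of powers of 2).
Using the standard Nim-product table on single bits:
  2*2 = 3,   2*4 = 8,   2*8 = 12,
  4*4 = 6,   4*8 = 11,  8*8 = 13,
and  1*x = x (identity), k*l = l*k (commutative).
Pairwise Nim products:
  1 * 1 = 1
  1 * 8 = 8
  2 * 1 = 2
  2 * 8 = 12
  8 * 1 = 8
  8 * 8 = 13
XOR them: 1 XOR 8 XOR 2 XOR 12 XOR 8 XOR 13 = 2.
Result: 11 * 9 = 2 (in Nim).

2


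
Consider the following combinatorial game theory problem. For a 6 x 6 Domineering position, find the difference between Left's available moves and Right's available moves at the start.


Board is 6 x 6 (rows x cols).
Left (vertical) placements: (rows-1) * cols = 5 * 6 = 30
Right (horizontal) placements: rows * (cols-1) = 6 * 5 = 30
Advantage = Left - Right = 30 - 30 = 0

0


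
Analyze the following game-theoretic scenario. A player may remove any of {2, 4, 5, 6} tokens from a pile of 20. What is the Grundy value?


The subtraction set is S = {2, 4, 5, 6}.
G(k) = mex{ G(k - s) : s in S, s <= k }. We compute iteratively: G(0) = 0.
G(1) = mex({}) = 0
G(2) = mex({0}) = 1
G(3) = mex({0}) = 1
G(4) = mex({0, 1}) = 2
G(5) = mex({0, 1}) = 2
G(6) = mex({0, 1, 2}) = 3
G(7) = mex({0, 1, 2}) = 3
G(8) = mex({1, 2, 3}) = 0
G(9) = mex({1, 2, 3}) = 0
G(10) = mex({0, 2, 3}) = 1
G(11) = mex({0, 2, 3}) = 1
G(12) = mex({0, 1, 3}) = 2
G(13) = mex({0, 1, 3}) = 2
Observe that G(8)..G(13) = 0, 0, 1, 1, 2, 2 repeats G(0)..G(5) = 0, 0, 1, 1, 2, 2.
For k >= max(S) = 6, G(k) is determined by the previous 6 values G(k-6)..G(k-1); a window of 6 consecutive values has recurred shifted by 8, so by induction G(k + 8) = G(k) for all k >= 0: the sequence is periodic from the start with period 8.
One period: G(0..7) = 0, 0, 1, 1, 2, 2, 3, 3.
20 mod 8 = 4, so G(20) = G(4) = 2.

2


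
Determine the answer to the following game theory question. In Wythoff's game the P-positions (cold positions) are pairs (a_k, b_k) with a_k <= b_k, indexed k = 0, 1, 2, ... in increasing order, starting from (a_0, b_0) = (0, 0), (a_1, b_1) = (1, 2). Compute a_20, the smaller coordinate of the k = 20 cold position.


By Wythoff's theorem, a_k = floor(k * phi) and b_k = floor(k * phi^2) = a_k + k, where phi = (1 + sqrt(5))/2 is the golden ratio.
phi = (1 + sqrt(5))/2 = 1.618034
k = 20
k * phi = 20 * 1.618034 = 32.360680
a_20 = floor(k * phi) = 32

32


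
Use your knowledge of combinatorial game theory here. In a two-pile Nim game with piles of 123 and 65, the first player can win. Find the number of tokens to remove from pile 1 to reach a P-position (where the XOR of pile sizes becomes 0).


Piles: 123 and 65
Current XOR: 123 XOR 65 = 58 (non-zero, so this is an N-position).
To make the XOR zero, we need to find a move that balances the piles.
For pile 1 (size 123): target = 123 XOR 58 = 65
We reduce pile 1 from 123 to 65.
Tokens removed: 123 - 65 = 58
Verification: 65 XOR 65 = 0

58


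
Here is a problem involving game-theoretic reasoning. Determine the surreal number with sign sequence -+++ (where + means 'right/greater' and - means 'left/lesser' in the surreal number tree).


Sign expansion: -+++
Rule: track bounds (lo, hi), initially (-inf, +inf). On '+', the current value becomes lo and we move to the simplest number in (value, hi): value + 1 if hi = +inf, otherwise the midpoint (value + hi)/2. On '-', the current value becomes hi and we move to value - 1 if lo = -inf, otherwise the midpoint (lo + value)/2.
Start at 0.
Step 1: sign = -, move left. Bounds: (-inf, 0). Value = -1
Step 2: sign = +, move right. Bounds: (-1, 0). Value = -1/2
Step 3: sign = +, move right. Bounds: (-1/2, 0). Value = -1/4
Step 4: sign = +, move right. Bounds: (-1/4, 0). Value = -1/8
The surreal number with sign expansion -+++ is -1/8.

-1/8


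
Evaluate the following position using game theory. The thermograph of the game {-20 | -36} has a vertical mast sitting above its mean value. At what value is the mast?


Game = {-20 | -36}, a switch {a | b} with numbers a > b.
Its thermograph has left wall a - t and right wall b + t, which meet at t = (a - b)/2, where both equal (a + b)/2. So the mast (mean value) is at (a + b)/2.
Mean = (-20 + (-36))/2 = -56/2 = -28

-28


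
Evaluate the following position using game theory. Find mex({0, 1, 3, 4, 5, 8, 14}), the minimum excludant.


Set = {0, 1, 3, 4, 5, 8, 14}
0 is in the set.
1 is in the set.
2 is NOT in the set. This is the mex.
mex = 2

2


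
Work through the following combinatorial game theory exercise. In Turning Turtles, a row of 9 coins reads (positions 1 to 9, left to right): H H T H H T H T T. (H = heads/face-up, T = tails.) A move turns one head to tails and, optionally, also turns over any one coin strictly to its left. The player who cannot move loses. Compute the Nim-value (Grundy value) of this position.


Coins: H H T H H T H T T
Key fact: a single head at position k behaves exactly like a Nim heap of size k (turning it to T and optionally flipping a coin at j < k corresponds to moving the heap from k to j, or to 0), and heads combine as a disjunctive sum (two heads at the same place would cancel, matching j XOR j = 0). So the Nim-value is the XOR of the 1-indexed positions of the heads.
Face-up positions (1-indexed): [1, 2, 4, 5, 7]
XOR 0 with 1: 0 XOR 1 = 1
XOR 1 with 2: 1 XOR 2 = 3
XOR 3 with 4: 3 XOR 4 = 7
XOR 7 with 5: 7 XOR 5 = 2
XOR 2 with 7: 2 XOR 7 = 5
Nim-value = 5

5


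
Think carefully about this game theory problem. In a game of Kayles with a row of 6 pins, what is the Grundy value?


Kayles: a move removes 1 or 2 adjacent pins from a contiguous row.
Removing pins from a row of k leaves two independent rows (a, b) with a + b = k - 1 (one pin) or a + b = k - 2 (two pins); an end removal gives a = 0.
By Sprague-Grundy, G(k) = mex{ G(a) XOR G(b) } over all these splits. G(0) = 0.
G(1): splits (0,0):0^0=0 -> mex({0}) = 1
G(2): splits (0,1):0^1=1 (0,0):0^0=0 -> mex({0, 1}) = 2
G(3): splits (0,2):0^2=2 (1,1):1^1=0 (0,1):0^1=1 -> mex({0, 1, 2}) = 3
G(4): splits (0,3):0^3=3 (1,2):1^2=3 (0,2):0^2=2 (1,1):1^1=0 -> mex({0, 2, 3}) = 1
G(5): splits (0,4):0^1=1 (1,3):1^3=2 (2,2):2^2=0 (0,3):0^3=3 (1,2):1^2=3 -> mex({0, 1, 2, 3}) = 4
G(6) = mex({0, 1, 2, 4}) = 3
Therefore G(6) = 3.

3


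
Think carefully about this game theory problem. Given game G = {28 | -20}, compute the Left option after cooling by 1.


Original game: {28 | -20} (a switch {a | b} with a > b).
Cooling by t (for t below the temperature (a - b)/2 = 24) taxes each move by t: {a | b} cooled by t is {a - t | b + t}.
Cooling amount: t = 1
Cooled Left option: 28 - 1 = 27
Cooled Right option: -20 + 1 = -19
Cooled game: {27 | -19}
Left option = 27

27


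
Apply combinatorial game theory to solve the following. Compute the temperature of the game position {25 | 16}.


The game is {25 | 16}, a switch {a | b} with numbers a > b.
Cooling {a | b} by t gives {a - t | b + t}, which stops being hot when a - t = b + t, i.e. at t = (a - b)/2. So the temperature of a switch is (a - b)/2.
Temperature = (Left option - Right option) / 2
= (25 - (16)) / 2
= 9 / 2
= 9/2

9/2


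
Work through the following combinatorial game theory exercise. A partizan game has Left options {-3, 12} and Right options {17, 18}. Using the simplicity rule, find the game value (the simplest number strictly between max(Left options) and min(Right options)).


Left options: {-3, 12}, max = 12
Right options: {17, 18}, min = 17
All options are numbers and max(Left) < min(Right), so by the simplicity theorem the value is the simplest (earliest-born) number strictly between 12 and 17.
Integers 13 through 16 all lie strictly between 12 and 17.
Among integers, the simplest (lowest birthday = smallest |n|; 0 is born on day 0, +-n on day n) is 13.
No non-integer in the interval can be simpler: if x is a non-integer in the interval, then floor(x) or ceil(x) also lies in the interval (the interval contains an integer), and both are proper prefixes of x's sign expansion, i.e. born earlier. So the game value is 13.
Game value = 13

13


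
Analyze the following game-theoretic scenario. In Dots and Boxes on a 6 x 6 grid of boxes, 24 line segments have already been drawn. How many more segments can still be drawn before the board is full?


Grid: 6 x 6 boxes, i.e. 7 rows and 7 columns of dots.
Horizontal edges: (rows + 1) * cols = 7 * 6 = 42
Vertical edges: rows * (cols + 1) = 6 * 7 = 42
Total edges: 42 + 42 = 84
Edges drawn: 24
Remaining: 84 - 24 = 60

60
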